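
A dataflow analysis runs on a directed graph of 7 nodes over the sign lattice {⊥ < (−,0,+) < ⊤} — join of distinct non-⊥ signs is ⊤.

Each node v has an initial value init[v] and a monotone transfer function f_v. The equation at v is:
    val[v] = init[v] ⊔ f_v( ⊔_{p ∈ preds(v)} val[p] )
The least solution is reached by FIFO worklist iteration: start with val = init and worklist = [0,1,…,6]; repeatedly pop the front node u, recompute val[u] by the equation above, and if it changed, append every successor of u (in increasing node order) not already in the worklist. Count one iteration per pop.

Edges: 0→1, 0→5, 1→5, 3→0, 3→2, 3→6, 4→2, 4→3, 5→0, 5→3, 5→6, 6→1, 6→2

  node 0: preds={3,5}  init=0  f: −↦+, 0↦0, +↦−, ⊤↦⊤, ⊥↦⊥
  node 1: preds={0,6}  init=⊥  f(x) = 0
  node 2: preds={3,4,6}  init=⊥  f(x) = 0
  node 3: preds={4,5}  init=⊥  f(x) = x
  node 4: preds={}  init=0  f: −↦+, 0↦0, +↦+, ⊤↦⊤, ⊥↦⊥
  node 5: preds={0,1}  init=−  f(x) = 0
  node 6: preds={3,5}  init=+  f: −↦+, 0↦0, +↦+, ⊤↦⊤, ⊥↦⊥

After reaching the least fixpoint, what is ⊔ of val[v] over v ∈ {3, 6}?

Iteration log — 11 steps:
  step 1. node 0  ⊔preds=−  new=⊤  old=0  +wl: 
  step 2. node 1  ⊔preds=⊤  new=0  old=⊥  +wl: 
  step 3. node 2  ⊔preds=⊤  new=0  old=⊥  +wl: 
  step 4. node 3  ⊔preds=⊤  new=⊤  old=⊥  +wl: 0,2
  step 5. node 4  ⊔preds=⊥  new=0  stable
  step 6. node 5  ⊔preds=⊤  new=⊤  old=−  +wl: 3
  step 7. node 6  ⊔preds=⊤  new=⊤  old=+  +wl: 1
  step 8. node 0  ⊔preds=⊤  new=⊤  stable
  step 9. node 2  ⊔preds=⊤  new=0  stable
  step 10. node 3  ⊔preds=⊤  new=⊤  stable
  step 11. node 1  ⊔preds=⊤  new=0  stable

Least fixpoint reached:
  node 0: ⊤
  node 1: 0
  node 2: 0
  node 3: ⊤
  node 4: 0
  node 5: ⊤
  node 6: ⊤

⊤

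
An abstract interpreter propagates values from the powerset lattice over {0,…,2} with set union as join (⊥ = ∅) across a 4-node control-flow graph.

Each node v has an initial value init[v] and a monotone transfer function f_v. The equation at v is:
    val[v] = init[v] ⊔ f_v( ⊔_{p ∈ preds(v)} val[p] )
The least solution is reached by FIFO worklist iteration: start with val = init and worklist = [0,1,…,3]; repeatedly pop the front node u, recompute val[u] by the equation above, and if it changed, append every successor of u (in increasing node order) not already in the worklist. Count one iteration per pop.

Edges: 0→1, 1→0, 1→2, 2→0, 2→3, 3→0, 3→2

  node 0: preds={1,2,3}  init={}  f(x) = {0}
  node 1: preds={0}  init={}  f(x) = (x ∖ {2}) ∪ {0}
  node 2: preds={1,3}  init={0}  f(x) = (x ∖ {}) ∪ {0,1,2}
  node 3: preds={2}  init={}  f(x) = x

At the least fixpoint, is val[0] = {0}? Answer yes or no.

yes

Worklist (6 pops):
  #1 pop 0: in={0} → {0} (was {}); enqueue []
  #2 pop 1: in={0} → {0} (was {}); enqueue [0]
  #3 pop 2: in={0} → {0,1,2} (was {0}); enqueue []
  #4 pop 3: in={0,1,2} → {0,1,2} (was {}); enqueue [2]
  #5 pop 0: in={0,1,2} → {0} (no change)
  #6 pop 2: in={0,1,2} → {0,1,2} (no change)

Fixpoint:
  val[0] = {0}
  val[1] = {0}
  val[2] = {0,1,2}
  val[3] = {0,1,2}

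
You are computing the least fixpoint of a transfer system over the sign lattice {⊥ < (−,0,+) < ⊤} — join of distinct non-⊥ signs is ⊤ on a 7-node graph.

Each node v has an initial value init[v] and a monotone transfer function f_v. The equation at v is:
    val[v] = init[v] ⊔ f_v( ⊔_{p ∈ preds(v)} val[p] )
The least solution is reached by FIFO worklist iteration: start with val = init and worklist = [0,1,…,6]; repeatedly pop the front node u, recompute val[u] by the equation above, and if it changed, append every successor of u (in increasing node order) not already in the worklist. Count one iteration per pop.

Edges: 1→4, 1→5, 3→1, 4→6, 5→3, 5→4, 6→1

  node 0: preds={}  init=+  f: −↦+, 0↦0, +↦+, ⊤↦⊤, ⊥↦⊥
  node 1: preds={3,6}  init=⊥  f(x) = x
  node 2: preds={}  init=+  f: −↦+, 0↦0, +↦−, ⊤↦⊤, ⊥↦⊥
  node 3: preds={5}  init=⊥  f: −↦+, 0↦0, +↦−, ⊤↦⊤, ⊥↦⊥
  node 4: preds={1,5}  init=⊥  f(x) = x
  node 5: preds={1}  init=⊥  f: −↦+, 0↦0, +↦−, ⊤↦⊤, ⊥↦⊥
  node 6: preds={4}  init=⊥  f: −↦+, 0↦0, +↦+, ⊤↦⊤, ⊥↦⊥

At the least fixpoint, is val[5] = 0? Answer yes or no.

no

Trace (7 dequeues):
  [1] u=0 | in ⊥ | out + | ==
  [2] u=1 | in ⊥ | out ⊥ | ==
  [3] u=2 | in ⊥ | out + | ==
  [4] u=3 | in ⊥ | out ⊥ | ==
  [5] u=4 | in ⊥ | out ⊥ | ==
  [6] u=5 | in ⊥ | out ⊥ | ==
  [7] u=6 | in ⊥ | out ⊥ | ==

Converged values:
  [0] +
  [1] ⊥
  [2] +
  [3] ⊥
  [4] ⊥
  [5] ⊥
  [6] ⊥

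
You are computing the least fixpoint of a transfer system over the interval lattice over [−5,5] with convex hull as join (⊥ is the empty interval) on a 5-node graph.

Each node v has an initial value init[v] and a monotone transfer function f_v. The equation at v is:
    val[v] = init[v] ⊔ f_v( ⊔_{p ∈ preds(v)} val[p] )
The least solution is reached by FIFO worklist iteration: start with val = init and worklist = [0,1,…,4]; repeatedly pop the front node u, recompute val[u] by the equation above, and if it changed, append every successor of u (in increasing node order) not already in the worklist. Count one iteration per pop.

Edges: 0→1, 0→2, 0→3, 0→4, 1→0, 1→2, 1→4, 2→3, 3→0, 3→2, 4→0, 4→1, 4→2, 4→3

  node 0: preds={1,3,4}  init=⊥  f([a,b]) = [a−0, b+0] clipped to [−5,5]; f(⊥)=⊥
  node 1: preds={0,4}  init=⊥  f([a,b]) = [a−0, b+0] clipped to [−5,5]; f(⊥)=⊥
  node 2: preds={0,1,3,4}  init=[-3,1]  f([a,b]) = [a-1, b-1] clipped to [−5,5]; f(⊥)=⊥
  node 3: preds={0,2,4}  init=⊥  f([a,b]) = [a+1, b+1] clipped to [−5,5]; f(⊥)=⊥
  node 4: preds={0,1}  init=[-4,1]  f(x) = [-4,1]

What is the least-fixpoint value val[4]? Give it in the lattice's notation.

Iteration log — 27 steps:
  step 1. node 0  ⊔preds=[-4,1]  new=[-4,1]  old=⊥  +wl: 
  step 2. node 1  ⊔preds=[-4,1]  new=[-4,1]  old=⊥  +wl: 0
  step 3. node 2  ⊔preds=[-4,1]  new=[-5,1]  old=[-3,1]  +wl: 
  step 4. node 3  ⊔preds=[-5,1]  new=[-4,2]  old=⊥  +wl: 2
  step 5. node 4  ⊔preds=[-4,1]  new=[-4,1]  stable
  step 6. node 0  ⊔preds=[-4,2]  new=[-4,2]  old=[-4,1]  +wl: 1,3,4
  step 7. node 2  ⊔preds=[-4,2]  new=[-5,1]  stable
  step 8. node 1  ⊔preds=[-4,2]  new=[-4,2]  old=[-4,1]  +wl: 0,2
  step 9. node 3  ⊔preds=[-5,2]  new=[-4,3]  old=[-4,2]  +wl: 
  step 10. node 4  ⊔preds=[-4,2]  new=[-4,1]  stable
  step 11. node 0  ⊔preds=[-4,3]  new=[-4,3]  old=[-4,2]  +wl: 1,3,4
  step 12. node 2  ⊔preds=[-4,3]  new=[-5,2]  old=[-5,1]  +wl: 
  step 13. node 1  ⊔preds=[-4,3]  new=[-4,3]  old=[-4,2]  +wl: 0,2
  step 14. node 3  ⊔preds=[-5,3]  new=[-4,4]  old=[-4,3]  +wl: 
  step 15. node 4  ⊔preds=[-4,3]  new=[-4,1]  stable
  step 16. node 0  ⊔preds=[-4,4]  new=[-4,4]  old=[-4,3]  +wl: 1,3,4
  step 17. node 2  ⊔preds=[-4,4]  new=[-5,3]  old=[-5,2]  +wl: 
  step 18. node 1  ⊔preds=[-4,4]  new=[-4,4]  old=[-4,3]  +wl: 0,2
  step 19. node 3  ⊔preds=[-5,4]  new=[-4,5]  old=[-4,4]  +wl: 
  step 20. node 4  ⊔preds=[-4,4]  new=[-4,1]  stable
  step 21. node 0  ⊔preds=[-4,5]  new=[-4,5]  old=[-4,4]  +wl: 1,3,4
  step 22. node 2  ⊔preds=[-4,5]  new=[-5,4]  old=[-5,3]  +wl: 
  step 23. node 1  ⊔preds=[-4,5]  new=[-4,5]  old=[-4,4]  +wl: 0,2
  step 24. node 3  ⊔preds=[-5,5]  new=[-4,5]  stable
  step 25. node 4  ⊔preds=[-4,5]  new=[-4,1]  stable
  step 26. node 0  ⊔preds=[-4,5]  new=[-4,5]  stable
  step 27. node 2  ⊔preds=[-4,5]  new=[-5,4]  stable

Least fixpoint reached:
  node 0: [-4,5]
  node 1: [-4,5]
  node 2: [-5,4]
  node 3: [-4,5]
  node 4: [-4,1]

[-4,1]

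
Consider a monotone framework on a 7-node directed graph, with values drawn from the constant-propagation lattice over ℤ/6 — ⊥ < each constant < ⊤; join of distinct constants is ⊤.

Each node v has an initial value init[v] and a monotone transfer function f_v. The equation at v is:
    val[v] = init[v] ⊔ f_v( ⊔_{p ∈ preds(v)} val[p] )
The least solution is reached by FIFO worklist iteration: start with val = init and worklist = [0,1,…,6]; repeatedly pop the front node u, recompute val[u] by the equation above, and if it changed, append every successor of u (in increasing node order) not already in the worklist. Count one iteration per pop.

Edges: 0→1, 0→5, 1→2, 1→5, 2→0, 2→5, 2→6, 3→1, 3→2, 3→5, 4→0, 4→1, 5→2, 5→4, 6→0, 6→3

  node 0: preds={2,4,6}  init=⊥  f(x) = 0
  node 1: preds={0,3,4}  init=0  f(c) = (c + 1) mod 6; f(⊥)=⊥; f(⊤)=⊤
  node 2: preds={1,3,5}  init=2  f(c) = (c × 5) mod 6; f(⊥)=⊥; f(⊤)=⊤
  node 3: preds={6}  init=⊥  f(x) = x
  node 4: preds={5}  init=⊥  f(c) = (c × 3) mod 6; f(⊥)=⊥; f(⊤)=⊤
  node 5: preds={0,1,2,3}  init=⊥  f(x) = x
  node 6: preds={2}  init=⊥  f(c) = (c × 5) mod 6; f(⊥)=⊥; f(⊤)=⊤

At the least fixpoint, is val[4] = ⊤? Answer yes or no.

Worklist (15 pops):
  #1 pop 0: in=2 → 0 (was ⊥); enqueue []
  #2 pop 1: in=0 → ⊤ (was 0); enqueue []
  #3 pop 2: in=⊤ → ⊤ (was 2); enqueue [0]
  #4 pop 3: in=⊥ → ⊥ (no change)
  #5 pop 4: in=⊥ → ⊥ (no change)
  #6 pop 5: in=⊤ → ⊤ (was ⊥); enqueue [2,4]
  #7 pop 6: in=⊤ → ⊤ (was ⊥); enqueue [3]
  #8 pop 0: in=⊤ → 0 (no change)
  #9 pop 2: in=⊤ → ⊤ (no change)
  #10 pop 4: in=⊤ → ⊤ (was ⊥); enqueue [0,1]
  #11 pop 3: in=⊤ → ⊤ (was ⊥); enqueue [2,5]
  #12 pop 0: in=⊤ → 0 (no change)
  #13 pop 1: in=⊤ → ⊤ (no change)
  #14 pop 2: in=⊤ → ⊤ (no change)
  #15 pop 5: in=⊤ → ⊤ (no change)

Fixpoint:
  val[0] = 0
  val[1] = ⊤
  val[2] = ⊤
  val[3] = ⊤
  val[4] = ⊤
  val[5] = ⊤
  val[6] = ⊤

yes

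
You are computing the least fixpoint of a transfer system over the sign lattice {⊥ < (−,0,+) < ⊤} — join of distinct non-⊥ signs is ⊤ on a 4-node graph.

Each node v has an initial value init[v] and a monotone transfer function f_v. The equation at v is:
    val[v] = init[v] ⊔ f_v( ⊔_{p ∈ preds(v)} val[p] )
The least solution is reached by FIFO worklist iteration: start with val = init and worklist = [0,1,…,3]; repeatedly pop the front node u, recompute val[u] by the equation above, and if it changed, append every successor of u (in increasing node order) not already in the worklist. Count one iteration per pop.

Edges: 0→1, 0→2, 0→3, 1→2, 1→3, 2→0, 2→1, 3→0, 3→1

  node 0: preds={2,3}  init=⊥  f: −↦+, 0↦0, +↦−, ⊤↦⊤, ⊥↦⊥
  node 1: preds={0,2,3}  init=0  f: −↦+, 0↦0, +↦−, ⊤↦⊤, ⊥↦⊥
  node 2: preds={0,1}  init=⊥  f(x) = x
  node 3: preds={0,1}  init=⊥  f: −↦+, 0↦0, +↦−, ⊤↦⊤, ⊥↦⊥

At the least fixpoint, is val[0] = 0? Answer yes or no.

Worklist (8 pops):
  #1 pop 0: in=⊥ → ⊥ (no change)
  #2 pop 1: in=⊥ → 0 (no change)
  #3 pop 2: in=0 → 0 (was ⊥); enqueue [0,1]
  #4 pop 3: in=0 → 0 (was ⊥); enqueue []
  #5 pop 0: in=0 → 0 (was ⊥); enqueue [2,3]
  #6 pop 1: in=0 → 0 (no change)
  #7 pop 2: in=0 → 0 (no change)
  #8 pop 3: in=0 → 0 (no change)

Fixpoint:
  val[0] = 0
  val[1] = 0
  val[2] = 0
  val[3] = 0

yes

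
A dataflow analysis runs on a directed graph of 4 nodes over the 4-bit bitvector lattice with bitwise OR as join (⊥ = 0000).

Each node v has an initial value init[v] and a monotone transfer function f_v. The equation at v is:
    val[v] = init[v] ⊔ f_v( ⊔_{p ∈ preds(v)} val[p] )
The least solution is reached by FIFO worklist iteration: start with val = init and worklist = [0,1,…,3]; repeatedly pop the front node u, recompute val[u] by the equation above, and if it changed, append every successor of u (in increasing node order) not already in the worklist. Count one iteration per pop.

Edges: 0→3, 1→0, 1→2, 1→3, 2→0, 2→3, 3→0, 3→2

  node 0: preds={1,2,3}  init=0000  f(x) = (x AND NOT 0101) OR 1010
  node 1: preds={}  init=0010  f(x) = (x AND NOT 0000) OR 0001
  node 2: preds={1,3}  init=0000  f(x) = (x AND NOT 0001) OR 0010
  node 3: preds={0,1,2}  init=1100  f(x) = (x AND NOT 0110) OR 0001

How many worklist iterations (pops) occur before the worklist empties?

6

Worklist (6 pops):
  #1 pop 0: in=1110 → 1010 (was 0000); enqueue []
  #2 pop 1: in=0000 → 0011 (was 0010); enqueue [0]
  #3 pop 2: in=1111 → 1110 (was 0000); enqueue []
  #4 pop 3: in=1111 → 1101 (was 1100); enqueue [2]
  #5 pop 0: in=1111 → 1010 (no change)
  #6 pop 2: in=1111 → 1110 (no change)

Fixpoint:
  val[0] = 1010
  val[1] = 0011
  val[2] = 1110
  val[3] = 1101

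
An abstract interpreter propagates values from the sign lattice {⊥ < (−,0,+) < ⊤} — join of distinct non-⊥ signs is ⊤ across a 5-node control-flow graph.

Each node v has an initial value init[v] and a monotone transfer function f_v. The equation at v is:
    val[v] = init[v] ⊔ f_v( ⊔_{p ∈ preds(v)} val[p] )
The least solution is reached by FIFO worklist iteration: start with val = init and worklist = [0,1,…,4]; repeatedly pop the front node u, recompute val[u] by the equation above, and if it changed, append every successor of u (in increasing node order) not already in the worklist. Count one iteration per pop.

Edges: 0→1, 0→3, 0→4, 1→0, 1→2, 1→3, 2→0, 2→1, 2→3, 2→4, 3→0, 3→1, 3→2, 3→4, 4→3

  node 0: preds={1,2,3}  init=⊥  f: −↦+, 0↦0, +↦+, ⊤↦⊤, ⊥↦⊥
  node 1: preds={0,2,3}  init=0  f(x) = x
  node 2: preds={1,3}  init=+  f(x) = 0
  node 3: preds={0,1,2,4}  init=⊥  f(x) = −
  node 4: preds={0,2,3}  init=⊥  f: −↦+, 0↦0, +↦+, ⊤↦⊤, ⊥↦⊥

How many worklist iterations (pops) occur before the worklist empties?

9

Iteration log — 9 steps:
  step 1. node 0  ⊔preds=⊤  new=⊤  old=⊥  +wl: 
  step 2. node 1  ⊔preds=⊤  new=⊤  old=0  +wl: 0
  step 3. node 2  ⊔preds=⊤  new=⊤  old=+  +wl: 1
  step 4. node 3  ⊔preds=⊤  new=−  old=⊥  +wl: 2
  step 5. node 4  ⊔preds=⊤  new=⊤  old=⊥  +wl: 3
  step 6. node 0  ⊔preds=⊤  new=⊤  stable
  step 7. node 1  ⊔preds=⊤  new=⊤  stable
  step 8. node 2  ⊔preds=⊤  new=⊤  stable
  step 9. node 3  ⊔preds=⊤  new=−  stable

Least fixpoint reached:
  node 0: ⊤
  node 1: ⊤
  node 2: ⊤
  node 3: −
  node 4: ⊤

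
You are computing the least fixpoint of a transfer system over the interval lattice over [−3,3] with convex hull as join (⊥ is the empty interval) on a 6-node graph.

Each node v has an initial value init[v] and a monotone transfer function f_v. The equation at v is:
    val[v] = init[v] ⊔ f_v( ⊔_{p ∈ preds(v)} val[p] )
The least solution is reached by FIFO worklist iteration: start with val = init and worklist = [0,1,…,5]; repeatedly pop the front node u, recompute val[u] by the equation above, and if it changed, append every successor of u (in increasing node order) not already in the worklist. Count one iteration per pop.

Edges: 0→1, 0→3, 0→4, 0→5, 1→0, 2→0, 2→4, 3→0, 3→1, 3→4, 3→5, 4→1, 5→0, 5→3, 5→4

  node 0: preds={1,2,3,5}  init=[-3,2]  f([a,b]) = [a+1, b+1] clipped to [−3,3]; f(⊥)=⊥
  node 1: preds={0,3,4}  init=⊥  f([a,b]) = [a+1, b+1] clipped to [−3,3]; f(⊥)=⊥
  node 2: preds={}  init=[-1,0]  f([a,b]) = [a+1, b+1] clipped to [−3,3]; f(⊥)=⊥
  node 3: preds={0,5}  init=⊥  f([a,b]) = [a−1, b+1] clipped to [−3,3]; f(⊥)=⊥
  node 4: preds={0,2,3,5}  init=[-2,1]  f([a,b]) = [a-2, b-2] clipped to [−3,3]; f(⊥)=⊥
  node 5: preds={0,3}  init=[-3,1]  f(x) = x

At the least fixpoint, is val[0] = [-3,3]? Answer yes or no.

yes

Iteration log — 11 steps:
  step 1. node 0  ⊔preds=[-3,1]  new=[-3,2]  stable
  step 2. node 1  ⊔preds=[-3,2]  new=[-2,3]  old=⊥  +wl: 0
  step 3. node 2  ⊔preds=⊥  new=[-1,0]  stable
  step 4. node 3  ⊔preds=[-3,2]  new=[-3,3]  old=⊥  +wl: 1
  step 5. node 4  ⊔preds=[-3,3]  new=[-3,1]  old=[-2,1]  +wl: 
  step 6. node 5  ⊔preds=[-3,3]  new=[-3,3]  old=[-3,1]  +wl: 3,4
  step 7. node 0  ⊔preds=[-3,3]  new=[-3,3]  old=[-3,2]  +wl: 5
  step 8. node 1  ⊔preds=[-3,3]  new=[-2,3]  stable
  step 9. node 3  ⊔preds=[-3,3]  new=[-3,3]  stable
  step 10. node 4  ⊔preds=[-3,3]  new=[-3,1]  stable
  step 11. node 5  ⊔preds=[-3,3]  new=[-3,3]  stable

Least fixpoint reached:
  node 0: [-3,3]
  node 1: [-2,3]
  node 2: [-1,0]
  node 3: [-3,3]
  node 4: [-3,1]
  node 5: [-3,3]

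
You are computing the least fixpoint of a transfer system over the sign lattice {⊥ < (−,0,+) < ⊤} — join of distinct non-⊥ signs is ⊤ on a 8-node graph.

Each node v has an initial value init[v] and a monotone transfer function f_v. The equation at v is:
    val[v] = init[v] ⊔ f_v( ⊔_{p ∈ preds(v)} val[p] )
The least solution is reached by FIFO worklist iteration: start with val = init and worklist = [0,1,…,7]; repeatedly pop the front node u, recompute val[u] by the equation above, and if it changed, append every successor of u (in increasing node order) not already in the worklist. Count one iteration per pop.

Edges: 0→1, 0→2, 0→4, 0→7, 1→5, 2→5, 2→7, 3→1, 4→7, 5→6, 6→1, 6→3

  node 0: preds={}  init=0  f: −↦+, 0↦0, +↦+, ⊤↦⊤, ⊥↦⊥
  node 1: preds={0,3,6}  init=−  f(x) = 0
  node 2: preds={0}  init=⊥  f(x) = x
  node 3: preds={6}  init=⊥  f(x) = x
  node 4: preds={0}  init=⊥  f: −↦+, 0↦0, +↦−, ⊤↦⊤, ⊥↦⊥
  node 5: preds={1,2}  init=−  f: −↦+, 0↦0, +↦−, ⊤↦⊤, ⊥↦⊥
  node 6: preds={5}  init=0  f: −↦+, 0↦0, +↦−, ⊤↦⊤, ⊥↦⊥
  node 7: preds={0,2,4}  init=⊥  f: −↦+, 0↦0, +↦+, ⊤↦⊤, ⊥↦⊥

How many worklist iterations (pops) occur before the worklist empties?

11

Worklist (11 pops):
  #1 pop 0: in=⊥ → 0 (no change)
  #2 pop 1: in=0 → ⊤ (was −); enqueue []
  #3 pop 2: in=0 → 0 (was ⊥); enqueue []
  #4 pop 3: in=0 → 0 (was ⊥); enqueue [1]
  #5 pop 4: in=0 → 0 (was ⊥); enqueue []
  #6 pop 5: in=⊤ → ⊤ (was −); enqueue []
  #7 pop 6: in=⊤ → ⊤ (was 0); enqueue [3]
  #8 pop 7: in=0 → 0 (was ⊥); enqueue []
  #9 pop 1: in=⊤ → ⊤ (no change)
  #10 pop 3: in=⊤ → ⊤ (was 0); enqueue [1]
  #11 pop 1: in=⊤ → ⊤ (no change)

Fixpoint:
  val[0] = 0
  val[1] = ⊤
  val[2] = 0
  val[3] = ⊤
  val[4] = 0
  val[5] = ⊤
  val[6] = ⊤
  val[7] = 0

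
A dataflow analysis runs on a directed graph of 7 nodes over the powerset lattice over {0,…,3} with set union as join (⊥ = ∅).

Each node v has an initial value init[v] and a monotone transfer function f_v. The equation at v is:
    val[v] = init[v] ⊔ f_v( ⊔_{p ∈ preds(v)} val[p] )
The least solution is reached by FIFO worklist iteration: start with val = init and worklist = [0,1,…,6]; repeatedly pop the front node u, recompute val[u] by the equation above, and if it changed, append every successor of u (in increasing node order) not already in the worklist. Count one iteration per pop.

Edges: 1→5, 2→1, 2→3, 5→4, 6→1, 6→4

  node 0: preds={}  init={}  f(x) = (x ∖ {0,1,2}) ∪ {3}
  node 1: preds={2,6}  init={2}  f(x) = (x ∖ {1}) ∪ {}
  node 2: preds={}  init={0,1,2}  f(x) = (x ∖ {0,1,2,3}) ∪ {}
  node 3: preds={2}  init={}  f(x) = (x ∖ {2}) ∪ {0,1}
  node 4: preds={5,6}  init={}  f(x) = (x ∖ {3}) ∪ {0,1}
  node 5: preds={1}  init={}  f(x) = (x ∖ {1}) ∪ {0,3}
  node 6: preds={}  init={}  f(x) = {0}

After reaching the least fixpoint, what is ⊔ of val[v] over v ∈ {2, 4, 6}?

Worklist (9 pops):
  #1 pop 0: in={} → {3} (was {}); enqueue []
  #2 pop 1: in={0,1,2} → {0,2} (was {2}); enqueue []
  #3 pop 2: in={} → {0,1,2} (no change)
  #4 pop 3: in={0,1,2} → {0,1} (was {}); enqueue []
  #5 pop 4: in={} → {0,1} (was {}); enqueue []
  #6 pop 5: in={0,2} → {0,2,3} (was {}); enqueue [4]
  #7 pop 6: in={} → {0} (was {}); enqueue [1]
  #8 pop 4: in={0,2,3} → {0,1,2} (was {0,1}); enqueue []
  #9 pop 1: in={0,1,2} → {0,2} (no change)

Fixpoint:
  val[0] = {3}
  val[1] = {0,2}
  val[2] = {0,1,2}
  val[3] = {0,1}
  val[4] = {0,1,2}
  val[5] = {0,2,3}
  val[6] = {0}

{0,1,2}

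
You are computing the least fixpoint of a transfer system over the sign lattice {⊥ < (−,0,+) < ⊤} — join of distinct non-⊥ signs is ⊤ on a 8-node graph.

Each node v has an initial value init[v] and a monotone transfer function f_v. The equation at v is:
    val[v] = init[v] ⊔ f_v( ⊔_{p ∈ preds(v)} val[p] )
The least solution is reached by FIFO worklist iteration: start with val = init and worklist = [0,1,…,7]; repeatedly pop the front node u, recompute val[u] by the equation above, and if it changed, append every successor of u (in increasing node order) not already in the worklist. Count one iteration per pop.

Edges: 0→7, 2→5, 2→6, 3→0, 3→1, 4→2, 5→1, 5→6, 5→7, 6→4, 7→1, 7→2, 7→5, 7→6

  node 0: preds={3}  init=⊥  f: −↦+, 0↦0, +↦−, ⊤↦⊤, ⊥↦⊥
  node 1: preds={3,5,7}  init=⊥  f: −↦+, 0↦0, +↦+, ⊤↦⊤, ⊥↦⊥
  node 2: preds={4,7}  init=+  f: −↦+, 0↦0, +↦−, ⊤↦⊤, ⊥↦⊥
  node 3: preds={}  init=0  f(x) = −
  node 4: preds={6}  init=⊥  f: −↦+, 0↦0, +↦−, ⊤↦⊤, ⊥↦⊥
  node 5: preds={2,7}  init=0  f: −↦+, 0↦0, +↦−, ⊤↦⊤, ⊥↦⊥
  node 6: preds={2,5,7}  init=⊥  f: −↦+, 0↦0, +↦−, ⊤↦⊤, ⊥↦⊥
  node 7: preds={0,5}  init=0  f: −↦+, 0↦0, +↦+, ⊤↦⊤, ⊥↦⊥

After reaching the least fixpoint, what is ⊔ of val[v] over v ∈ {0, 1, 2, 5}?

Trace (15 dequeues):
  [1] u=0 | in 0 | out 0 | prev ⊥ | push {}
  [2] u=1 | in 0 | out 0 | prev ⊥ | push {}
  [3] u=2 | in 0 | out ⊤ | prev + | push {}
  [4] u=3 | in ⊥ | out ⊤ | prev 0 | push {0,1}
  [5] u=4 | in ⊥ | out ⊥ | ==
  [6] u=5 | in ⊤ | out ⊤ | prev 0 | push {}
  [7] u=6 | in ⊤ | out ⊤ | prev ⊥ | push {4}
  [8] u=7 | in ⊤ | out ⊤ | prev 0 | push {2,5,6}
  [9] u=0 | in ⊤ | out ⊤ | prev 0 | push {7}
  [10] u=1 | in ⊤ | out ⊤ | prev 0 | push {}
  [11] u=4 | in ⊤ | out ⊤ | prev ⊥ | push {}
  [12] u=2 | in ⊤ | out ⊤ | ==
  [13] u=5 | in ⊤ | out ⊤ | ==
  [14] u=6 | in ⊤ | out ⊤ | ==
  [15] u=7 | in ⊤ | out ⊤ | ==

Converged values:
  [0] ⊤
  [1] ⊤
  [2] ⊤
  [3] ⊤
  [4] ⊤
  [5] ⊤
  [6] ⊤
  [7] ⊤

⊤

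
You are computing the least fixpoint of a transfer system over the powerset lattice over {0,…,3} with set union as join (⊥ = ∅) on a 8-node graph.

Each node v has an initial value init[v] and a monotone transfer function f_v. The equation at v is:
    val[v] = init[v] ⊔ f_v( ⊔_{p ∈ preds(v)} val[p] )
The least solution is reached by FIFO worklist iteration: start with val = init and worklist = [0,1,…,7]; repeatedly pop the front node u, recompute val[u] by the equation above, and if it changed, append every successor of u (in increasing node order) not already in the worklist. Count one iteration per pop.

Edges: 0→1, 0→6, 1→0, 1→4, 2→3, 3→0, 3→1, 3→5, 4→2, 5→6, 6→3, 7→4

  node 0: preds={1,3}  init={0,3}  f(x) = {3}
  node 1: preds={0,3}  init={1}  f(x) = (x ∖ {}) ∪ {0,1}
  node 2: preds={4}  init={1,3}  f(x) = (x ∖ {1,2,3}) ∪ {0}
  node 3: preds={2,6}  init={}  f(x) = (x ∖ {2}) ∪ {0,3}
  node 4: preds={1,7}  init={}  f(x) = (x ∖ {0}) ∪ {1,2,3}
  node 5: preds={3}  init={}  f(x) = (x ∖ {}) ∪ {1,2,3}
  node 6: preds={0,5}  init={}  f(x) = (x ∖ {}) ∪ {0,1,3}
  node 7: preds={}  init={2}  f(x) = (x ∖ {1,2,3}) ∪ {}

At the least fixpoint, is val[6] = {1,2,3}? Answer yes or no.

Iteration log — 12 steps:
  step 1. node 0  ⊔preds={1}  new={0,3}  stable
  step 2. node 1  ⊔preds={0,3}  new={0,1,3}  old={1}  +wl: 0
  step 3. node 2  ⊔preds={}  new={0,1,3}  old={1,3}  +wl: 
  step 4. node 3  ⊔preds={0,1,3}  new={0,1,3}  old={}  +wl: 1
  step 5. node 4  ⊔preds={0,1,2,3}  new={1,2,3}  old={}  +wl: 2
  step 6. node 5  ⊔preds={0,1,3}  new={0,1,2,3}  old={}  +wl: 
  step 7. node 6  ⊔preds={0,1,2,3}  new={0,1,2,3}  old={}  +wl: 3
  step 8. node 7  ⊔preds={}  new={2}  stable
  step 9. node 0  ⊔preds={0,1,3}  new={0,3}  stable
  step 10. node 1  ⊔preds={0,1,3}  new={0,1,3}  stable
  step 11. node 2  ⊔preds={1,2,3}  new={0,1,3}  stable
  step 12. node 3  ⊔preds={0,1,2,3}  new={0,1,3}  stable

Least fixpoint reached:
  node 0: {0,3}
  node 1: {0,1,3}
  node 2: {0,1,3}
  node 3: {0,1,3}
  node 4: {1,2,3}
  node 5: {0,1,2,3}
  node 6: {0,1,2,3}
  node 7: {2}

no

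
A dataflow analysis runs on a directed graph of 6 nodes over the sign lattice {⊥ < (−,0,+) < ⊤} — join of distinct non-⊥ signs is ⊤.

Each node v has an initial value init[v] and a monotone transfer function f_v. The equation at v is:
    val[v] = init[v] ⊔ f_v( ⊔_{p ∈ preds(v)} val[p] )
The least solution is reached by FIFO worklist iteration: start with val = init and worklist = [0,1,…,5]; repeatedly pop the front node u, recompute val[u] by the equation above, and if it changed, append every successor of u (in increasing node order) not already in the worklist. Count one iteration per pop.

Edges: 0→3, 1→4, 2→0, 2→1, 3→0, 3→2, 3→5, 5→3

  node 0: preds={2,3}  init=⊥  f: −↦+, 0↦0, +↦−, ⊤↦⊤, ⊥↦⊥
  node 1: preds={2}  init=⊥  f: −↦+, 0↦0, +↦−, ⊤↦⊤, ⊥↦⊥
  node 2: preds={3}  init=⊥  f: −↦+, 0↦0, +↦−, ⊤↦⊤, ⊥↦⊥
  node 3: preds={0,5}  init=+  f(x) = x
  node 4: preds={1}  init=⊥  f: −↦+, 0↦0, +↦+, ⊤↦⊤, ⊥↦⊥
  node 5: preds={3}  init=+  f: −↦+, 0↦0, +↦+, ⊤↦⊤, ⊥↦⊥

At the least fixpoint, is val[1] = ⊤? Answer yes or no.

yes

Iteration log — 14 steps:
  step 1. node 0  ⊔preds=+  new=−  old=⊥  +wl: 
  step 2. node 1  ⊔preds=⊥  new=⊥  stable
  step 3. node 2  ⊔preds=+  new=−  old=⊥  +wl: 0,1
  step 4. node 3  ⊔preds=⊤  new=⊤  old=+  +wl: 2
  step 5. node 4  ⊔preds=⊥  new=⊥  stable
  step 6. node 5  ⊔preds=⊤  new=⊤  old=+  +wl: 3
  step 7. node 0  ⊔preds=⊤  new=⊤  old=−  +wl: 
  step 8. node 1  ⊔preds=−  new=+  old=⊥  +wl: 4
  step 9. node 2  ⊔preds=⊤  new=⊤  old=−  +wl: 0,1
  step 10. node 3  ⊔preds=⊤  new=⊤  stable
  step 11. node 4  ⊔preds=+  new=+  old=⊥  +wl: 
  step 12. node 0  ⊔preds=⊤  new=⊤  stable
  step 13. node 1  ⊔preds=⊤  new=⊤  old=+  +wl: 4
  step 14. node 4  ⊔preds=⊤  new=⊤  old=+  +wl: 

Least fixpoint reached:
  node 0: ⊤
  node 1: ⊤
  node 2: ⊤
  node 3: ⊤
  node 4: ⊤
  node 5: ⊤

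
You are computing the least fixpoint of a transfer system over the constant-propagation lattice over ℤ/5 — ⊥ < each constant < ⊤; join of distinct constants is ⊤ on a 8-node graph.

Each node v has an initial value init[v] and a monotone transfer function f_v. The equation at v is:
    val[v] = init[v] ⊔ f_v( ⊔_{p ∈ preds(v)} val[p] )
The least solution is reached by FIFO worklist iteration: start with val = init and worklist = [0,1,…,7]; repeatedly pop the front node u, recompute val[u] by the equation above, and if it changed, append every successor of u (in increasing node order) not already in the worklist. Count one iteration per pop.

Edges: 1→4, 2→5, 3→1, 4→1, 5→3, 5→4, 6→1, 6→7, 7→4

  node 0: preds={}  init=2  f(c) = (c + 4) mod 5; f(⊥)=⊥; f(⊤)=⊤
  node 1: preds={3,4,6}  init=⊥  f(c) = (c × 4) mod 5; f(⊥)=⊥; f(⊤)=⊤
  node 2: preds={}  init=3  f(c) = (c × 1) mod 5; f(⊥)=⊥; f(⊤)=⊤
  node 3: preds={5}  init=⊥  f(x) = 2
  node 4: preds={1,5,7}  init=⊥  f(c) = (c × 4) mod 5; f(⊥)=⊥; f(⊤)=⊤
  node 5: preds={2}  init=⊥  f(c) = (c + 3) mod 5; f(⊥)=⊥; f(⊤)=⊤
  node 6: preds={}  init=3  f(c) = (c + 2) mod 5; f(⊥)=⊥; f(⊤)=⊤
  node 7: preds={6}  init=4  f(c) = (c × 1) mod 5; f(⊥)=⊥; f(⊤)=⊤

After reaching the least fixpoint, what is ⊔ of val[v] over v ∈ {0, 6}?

Worklist (11 pops):
  #1 pop 0: in=⊥ → 2 (no change)
  #2 pop 1: in=3 → 2 (was ⊥); enqueue []
  #3 pop 2: in=⊥ → 3 (no change)
  #4 pop 3: in=⊥ → 2 (was ⊥); enqueue [1]
  #5 pop 4: in=⊤ → ⊤ (was ⊥); enqueue []
  #6 pop 5: in=3 → 1 (was ⊥); enqueue [3,4]
  #7 pop 6: in=⊥ → 3 (no change)
  #8 pop 7: in=3 → ⊤ (was 4); enqueue []
  #9 pop 1: in=⊤ → ⊤ (was 2); enqueue []
  #10 pop 3: in=1 → 2 (no change)
  #11 pop 4: in=⊤ → ⊤ (no change)

Fixpoint:
  val[0] = 2
  val[1] = ⊤
  val[2] = 3
  val[3] = 2
  val[4] = ⊤
  val[5] = 1
  val[6] = 3
  val[7] = ⊤

⊤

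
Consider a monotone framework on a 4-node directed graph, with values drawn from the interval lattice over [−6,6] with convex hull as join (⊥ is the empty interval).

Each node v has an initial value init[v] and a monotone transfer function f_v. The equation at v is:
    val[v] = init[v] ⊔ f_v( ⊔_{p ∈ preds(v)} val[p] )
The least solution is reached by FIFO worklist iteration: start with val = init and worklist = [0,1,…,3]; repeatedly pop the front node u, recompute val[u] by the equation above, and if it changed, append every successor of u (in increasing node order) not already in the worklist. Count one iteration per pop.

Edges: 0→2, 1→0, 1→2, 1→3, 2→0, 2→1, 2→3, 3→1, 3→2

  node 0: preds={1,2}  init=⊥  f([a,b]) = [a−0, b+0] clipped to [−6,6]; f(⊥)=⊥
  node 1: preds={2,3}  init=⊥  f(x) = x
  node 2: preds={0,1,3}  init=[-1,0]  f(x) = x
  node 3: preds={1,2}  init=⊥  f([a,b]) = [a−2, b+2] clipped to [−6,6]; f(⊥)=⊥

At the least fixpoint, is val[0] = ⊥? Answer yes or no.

no

Iteration log — 19 steps:
  step 1. node 0  ⊔preds=[-1,0]  new=[-1,0]  old=⊥  +wl: 
  step 2. node 1  ⊔preds=[-1,0]  new=[-1,0]  old=⊥  +wl: 0
  step 3. node 2  ⊔preds=[-1,0]  new=[-1,0]  stable
  step 4. node 3  ⊔preds=[-1,0]  new=[-3,2]  old=⊥  +wl: 1,2
  step 5. node 0  ⊔preds=[-1,0]  new=[-1,0]  stable
  step 6. node 1  ⊔preds=[-3,2]  new=[-3,2]  old=[-1,0]  +wl: 0,3
  step 7. node 2  ⊔preds=[-3,2]  new=[-3,2]  old=[-1,0]  +wl: 1
  step 8. node 0  ⊔preds=[-3,2]  new=[-3,2]  old=[-1,0]  +wl: 2
  step 9. node 3  ⊔preds=[-3,2]  new=[-5,4]  old=[-3,2]  +wl: 
  step 10. node 1  ⊔preds=[-5,4]  new=[-5,4]  old=[-3,2]  +wl: 0,3
  step 11. node 2  ⊔preds=[-5,4]  new=[-5,4]  old=[-3,2]  +wl: 1
  step 12. node 0  ⊔preds=[-5,4]  new=[-5,4]  old=[-3,2]  +wl: 2
  step 13. node 3  ⊔preds=[-5,4]  new=[-6,6]  old=[-5,4]  +wl: 
  step 14. node 1  ⊔preds=[-6,6]  new=[-6,6]  old=[-5,4]  +wl: 0,3
  step 15. node 2  ⊔preds=[-6,6]  new=[-6,6]  old=[-5,4]  +wl: 1
  step 16. node 0  ⊔preds=[-6,6]  new=[-6,6]  old=[-5,4]  +wl: 2
  step 17. node 3  ⊔preds=[-6,6]  new=[-6,6]  stable
  step 18. node 1  ⊔preds=[-6,6]  new=[-6,6]  stable
  step 19. node 2  ⊔preds=[-6,6]  new=[-6,6]  stable

Least fixpoint reached:
  node 0: [-6,6]
  node 1: [-6,6]
  node 2: [-6,6]
  node 3: [-6,6]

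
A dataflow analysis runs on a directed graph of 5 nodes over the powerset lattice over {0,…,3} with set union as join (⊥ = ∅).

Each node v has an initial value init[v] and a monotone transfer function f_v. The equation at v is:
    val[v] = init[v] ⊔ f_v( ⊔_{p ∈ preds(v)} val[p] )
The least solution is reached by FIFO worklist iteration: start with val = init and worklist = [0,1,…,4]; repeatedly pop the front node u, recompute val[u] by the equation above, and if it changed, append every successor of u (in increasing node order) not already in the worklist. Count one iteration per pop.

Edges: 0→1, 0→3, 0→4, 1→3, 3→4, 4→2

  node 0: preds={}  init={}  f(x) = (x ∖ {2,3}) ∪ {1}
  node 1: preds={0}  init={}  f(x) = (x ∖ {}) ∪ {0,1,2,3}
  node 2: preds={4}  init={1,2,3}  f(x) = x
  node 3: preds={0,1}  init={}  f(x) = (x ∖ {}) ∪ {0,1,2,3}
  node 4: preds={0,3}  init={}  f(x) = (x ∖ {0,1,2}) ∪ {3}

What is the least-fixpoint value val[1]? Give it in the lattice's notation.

{0,1,2,3}

Trace (6 dequeues):
  [1] u=0 | in {} | out {1} | prev {} | push {}
  [2] u=1 | in {1} | out {0,1,2,3} | prev {} | push {}
  [3] u=2 | in {} | out {1,2,3} | ==
  [4] u=3 | in {0,1,2,3} | out {0,1,2,3} | prev {} | push {}
  [5] u=4 | in {0,1,2,3} | out {3} | prev {} | push {2}
  [6] u=2 | in {3} | out {1,2,3} | ==

Converged values:
  [0] {1}
  [1] {0,1,2,3}
  [2] {1,2,3}
  [3] {0,1,2,3}
  [4] {3}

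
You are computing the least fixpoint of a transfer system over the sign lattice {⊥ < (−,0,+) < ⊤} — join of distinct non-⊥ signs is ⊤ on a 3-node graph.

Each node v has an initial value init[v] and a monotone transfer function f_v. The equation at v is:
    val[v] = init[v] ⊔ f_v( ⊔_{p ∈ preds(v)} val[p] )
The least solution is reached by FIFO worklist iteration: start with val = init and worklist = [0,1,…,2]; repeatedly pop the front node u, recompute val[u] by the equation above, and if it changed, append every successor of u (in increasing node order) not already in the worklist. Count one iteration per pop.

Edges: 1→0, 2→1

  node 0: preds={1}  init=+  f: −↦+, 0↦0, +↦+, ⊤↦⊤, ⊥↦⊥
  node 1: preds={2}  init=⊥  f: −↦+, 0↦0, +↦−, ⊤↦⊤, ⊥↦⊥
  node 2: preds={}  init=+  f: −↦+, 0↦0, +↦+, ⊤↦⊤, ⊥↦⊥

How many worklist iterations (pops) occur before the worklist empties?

4

Trace (4 dequeues):
  [1] u=0 | in ⊥ | out + | ==
  [2] u=1 | in + | out − | prev ⊥ | push {0}
  [3] u=2 | in ⊥ | out + | ==
  [4] u=0 | in − | out + | ==

Converged values:
  [0] +
  [1] −
  [2] +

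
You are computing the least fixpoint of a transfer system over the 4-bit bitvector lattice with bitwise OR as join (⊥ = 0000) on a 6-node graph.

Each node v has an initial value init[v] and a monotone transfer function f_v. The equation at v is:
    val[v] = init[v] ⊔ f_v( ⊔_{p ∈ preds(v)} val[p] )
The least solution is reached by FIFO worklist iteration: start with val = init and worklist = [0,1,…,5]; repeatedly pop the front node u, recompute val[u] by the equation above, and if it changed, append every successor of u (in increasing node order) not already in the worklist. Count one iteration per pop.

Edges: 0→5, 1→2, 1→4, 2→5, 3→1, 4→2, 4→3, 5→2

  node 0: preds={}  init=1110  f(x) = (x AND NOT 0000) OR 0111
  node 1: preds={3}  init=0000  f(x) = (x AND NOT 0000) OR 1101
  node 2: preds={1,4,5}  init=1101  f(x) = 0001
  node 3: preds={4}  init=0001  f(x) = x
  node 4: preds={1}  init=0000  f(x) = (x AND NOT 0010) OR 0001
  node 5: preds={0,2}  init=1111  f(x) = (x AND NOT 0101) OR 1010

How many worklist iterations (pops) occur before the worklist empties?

Worklist (9 pops):
  #1 pop 0: in=0000 → 1111 (was 1110); enqueue []
  #2 pop 1: in=0001 → 1101 (was 0000); enqueue []
  #3 pop 2: in=1111 → 1101 (no change)
  #4 pop 3: in=0000 → 0001 (no change)
  #5 pop 4: in=1101 → 1101 (was 0000); enqueue [2,3]
  #6 pop 5: in=1111 → 1111 (no change)
  #7 pop 2: in=1111 → 1101 (no change)
  #8 pop 3: in=1101 → 1101 (was 0001); enqueue [1]
  #9 pop 1: in=1101 → 1101 (no change)

Fixpoint:
  val[0] = 1111
  val[1] = 1101
  val[2] = 1101
  val[3] = 1101
  val[4] = 1101
  val[5] = 1111

9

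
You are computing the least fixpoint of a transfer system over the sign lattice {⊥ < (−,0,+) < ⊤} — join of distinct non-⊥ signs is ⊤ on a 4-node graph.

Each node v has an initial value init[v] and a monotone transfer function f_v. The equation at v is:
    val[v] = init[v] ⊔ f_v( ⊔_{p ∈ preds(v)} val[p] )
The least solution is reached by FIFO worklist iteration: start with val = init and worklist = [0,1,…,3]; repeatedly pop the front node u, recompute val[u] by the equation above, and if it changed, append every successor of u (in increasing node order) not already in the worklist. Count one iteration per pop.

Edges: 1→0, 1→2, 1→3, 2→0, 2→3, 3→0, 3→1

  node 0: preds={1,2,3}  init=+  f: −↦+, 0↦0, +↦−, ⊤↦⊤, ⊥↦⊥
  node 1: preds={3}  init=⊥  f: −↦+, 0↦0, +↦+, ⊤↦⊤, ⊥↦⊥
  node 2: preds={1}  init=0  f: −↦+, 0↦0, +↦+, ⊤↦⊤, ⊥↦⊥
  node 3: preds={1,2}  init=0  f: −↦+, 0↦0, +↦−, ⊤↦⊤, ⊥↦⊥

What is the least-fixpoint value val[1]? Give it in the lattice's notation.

Trace (5 dequeues):
  [1] u=0 | in 0 | out ⊤ | prev + | push {}
  [2] u=1 | in 0 | out 0 | prev ⊥ | push {0}
  [3] u=2 | in 0 | out 0 | ==
  [4] u=3 | in 0 | out 0 | ==
  [5] u=0 | in 0 | out ⊤ | ==

Converged values:
  [0] ⊤
  [1] 0
  [2] 0
  [3] 0

0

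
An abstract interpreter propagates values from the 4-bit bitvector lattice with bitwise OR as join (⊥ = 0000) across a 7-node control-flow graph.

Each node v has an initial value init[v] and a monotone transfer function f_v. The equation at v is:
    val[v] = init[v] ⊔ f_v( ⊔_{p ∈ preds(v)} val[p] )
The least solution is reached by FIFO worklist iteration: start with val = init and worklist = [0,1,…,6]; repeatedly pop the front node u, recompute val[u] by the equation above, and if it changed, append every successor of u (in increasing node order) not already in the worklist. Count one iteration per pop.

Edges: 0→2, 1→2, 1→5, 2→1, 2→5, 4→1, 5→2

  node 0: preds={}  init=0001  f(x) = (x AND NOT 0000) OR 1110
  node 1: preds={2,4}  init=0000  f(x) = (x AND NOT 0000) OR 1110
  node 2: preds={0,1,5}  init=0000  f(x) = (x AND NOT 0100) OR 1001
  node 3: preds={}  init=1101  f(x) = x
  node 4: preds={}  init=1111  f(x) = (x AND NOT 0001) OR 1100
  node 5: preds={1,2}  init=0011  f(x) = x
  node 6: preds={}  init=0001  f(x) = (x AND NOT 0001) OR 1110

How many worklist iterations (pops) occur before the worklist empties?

9

Trace (9 dequeues):
  [1] u=0 | in 0000 | out 1111 | prev 0001 | push {}
  [2] u=1 | in 1111 | out 1111 | prev 0000 | push {}
  [3] u=2 | in 1111 | out 1011 | prev 0000 | push {1}
  [4] u=3 | in 0000 | out 1101 | ==
  [5] u=4 | in 0000 | out 1111 | ==
  [6] u=5 | in 1111 | out 1111 | prev 0011 | push {2}
  [7] u=6 | in 0000 | out 1111 | prev 0001 | push {}
  [8] u=1 | in 1111 | out 1111 | ==
  [9] u=2 | in 1111 | out 1011 | ==

Converged values:
  [0] 1111
  [1] 1111
  [2] 1011
  [3] 1101
  [4] 1111
  [5] 1111
  [6] 1111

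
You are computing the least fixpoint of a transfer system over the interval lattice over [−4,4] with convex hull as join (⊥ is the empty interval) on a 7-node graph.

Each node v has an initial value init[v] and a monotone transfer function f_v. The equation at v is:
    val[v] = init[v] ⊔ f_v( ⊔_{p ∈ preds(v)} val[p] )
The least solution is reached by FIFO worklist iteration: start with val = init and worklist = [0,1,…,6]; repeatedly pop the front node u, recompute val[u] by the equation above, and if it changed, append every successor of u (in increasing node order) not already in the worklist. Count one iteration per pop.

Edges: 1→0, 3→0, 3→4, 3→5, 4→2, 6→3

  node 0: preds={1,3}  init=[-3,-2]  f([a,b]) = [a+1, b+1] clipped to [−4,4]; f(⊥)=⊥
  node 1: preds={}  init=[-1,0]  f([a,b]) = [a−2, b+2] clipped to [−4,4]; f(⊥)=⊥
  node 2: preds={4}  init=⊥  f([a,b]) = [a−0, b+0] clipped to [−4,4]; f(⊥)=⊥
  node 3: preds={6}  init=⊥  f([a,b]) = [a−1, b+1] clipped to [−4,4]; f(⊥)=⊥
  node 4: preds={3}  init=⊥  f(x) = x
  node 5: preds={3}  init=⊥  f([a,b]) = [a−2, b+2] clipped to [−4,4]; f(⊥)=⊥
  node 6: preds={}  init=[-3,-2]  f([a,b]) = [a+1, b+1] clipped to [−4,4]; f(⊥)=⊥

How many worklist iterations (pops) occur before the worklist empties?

9

Worklist (9 pops):
  #1 pop 0: in=[-1,0] → [-3,1] (was [-3,-2]); enqueue []
  #2 pop 1: in=⊥ → [-1,0] (no change)
  #3 pop 2: in=⊥ → ⊥ (no change)
  #4 pop 3: in=[-3,-2] → [-4,-1] (was ⊥); enqueue [0]
  #5 pop 4: in=[-4,-1] → [-4,-1] (was ⊥); enqueue [2]
  #6 pop 5: in=[-4,-1] → [-4,1] (was ⊥); enqueue []
  #7 pop 6: in=⊥ → [-3,-2] (no change)
  #8 pop 0: in=[-4,0] → [-3,1] (no change)
  #9 pop 2: in=[-4,-1] → [-4,-1] (was ⊥); enqueue []

Fixpoint:
  val[0] = [-3,1]
  val[1] = [-1,0]
  val[2] = [-4,-1]
  val[3] = [-4,-1]
  val[4] = [-4,-1]
  val[5] = [-4,1]
  val[6] = [-3,-2]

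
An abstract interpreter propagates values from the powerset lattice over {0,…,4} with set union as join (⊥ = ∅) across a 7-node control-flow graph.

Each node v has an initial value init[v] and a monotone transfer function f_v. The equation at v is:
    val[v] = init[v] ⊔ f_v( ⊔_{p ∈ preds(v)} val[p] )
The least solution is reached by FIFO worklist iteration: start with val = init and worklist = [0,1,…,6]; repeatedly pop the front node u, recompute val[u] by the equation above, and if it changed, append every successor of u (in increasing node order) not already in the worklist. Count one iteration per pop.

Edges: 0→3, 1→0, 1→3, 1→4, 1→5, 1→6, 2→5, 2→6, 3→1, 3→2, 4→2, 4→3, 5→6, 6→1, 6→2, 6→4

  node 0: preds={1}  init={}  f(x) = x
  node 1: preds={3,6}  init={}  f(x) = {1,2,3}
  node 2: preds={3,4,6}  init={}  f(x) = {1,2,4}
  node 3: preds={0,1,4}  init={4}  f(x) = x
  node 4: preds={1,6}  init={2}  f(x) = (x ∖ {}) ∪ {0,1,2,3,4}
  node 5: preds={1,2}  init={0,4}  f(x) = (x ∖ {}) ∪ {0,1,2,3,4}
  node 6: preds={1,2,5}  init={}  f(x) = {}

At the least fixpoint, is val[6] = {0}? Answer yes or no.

Iteration log — 13 steps:
  step 1. node 0  ⊔preds={}  new={}  stable
  step 2. node 1  ⊔preds={4}  new={1,2,3}  old={}  +wl: 0
  step 3. node 2  ⊔preds={2,4}  new={1,2,4}  old={}  +wl: 
  step 4. node 3  ⊔preds={1,2,3}  new={1,2,3,4}  old={4}  +wl: 1,2
  step 5. node 4  ⊔preds={1,2,3}  new={0,1,2,3,4}  old={2}  +wl: 3
  step 6. node 5  ⊔preds={1,2,3,4}  new={0,1,2,3,4}  old={0,4}  +wl: 
  step 7. node 6  ⊔preds={0,1,2,3,4}  new={}  stable
  step 8. node 0  ⊔preds={1,2,3}  new={1,2,3}  old={}  +wl: 
  step 9. node 1  ⊔preds={1,2,3,4}  new={1,2,3}  stable
  step 10. node 2  ⊔preds={0,1,2,3,4}  new={1,2,4}  stable
  step 11. node 3  ⊔preds={0,1,2,3,4}  new={0,1,2,3,4}  old={1,2,3,4}  +wl: 1,2
  step 12. node 1  ⊔preds={0,1,2,3,4}  new={1,2,3}  stable
  step 13. node 2  ⊔preds={0,1,2,3,4}  new={1,2,4}  stable

Least fixpoint reached:
  node 0: {1,2,3}
  node 1: {1,2,3}
  node 2: {1,2,4}
  node 3: {0,1,2,3,4}
  node 4: {0,1,2,3,4}
  node 5: {0,1,2,3,4}
  node 6: {}

no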